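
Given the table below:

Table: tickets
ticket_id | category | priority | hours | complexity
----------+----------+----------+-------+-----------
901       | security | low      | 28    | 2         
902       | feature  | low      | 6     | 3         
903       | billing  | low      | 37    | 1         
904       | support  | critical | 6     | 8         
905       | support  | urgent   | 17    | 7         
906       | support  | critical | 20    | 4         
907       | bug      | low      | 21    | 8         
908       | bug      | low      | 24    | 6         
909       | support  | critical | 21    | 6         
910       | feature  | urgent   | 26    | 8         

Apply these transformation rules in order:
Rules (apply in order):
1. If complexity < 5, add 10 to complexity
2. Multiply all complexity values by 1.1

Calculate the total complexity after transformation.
102.3

Step 1: Apply Rule 1 - Add 10 to records with complexity < 5
  - 4 records affected: 10 + (4 × 10) = 50
  - Unaffected records: 43
  - Sum after Rule 1: 93
Step 2: Apply Rule 2 - Multiply all by 1.1
  - 93 × 1.1 = 102.3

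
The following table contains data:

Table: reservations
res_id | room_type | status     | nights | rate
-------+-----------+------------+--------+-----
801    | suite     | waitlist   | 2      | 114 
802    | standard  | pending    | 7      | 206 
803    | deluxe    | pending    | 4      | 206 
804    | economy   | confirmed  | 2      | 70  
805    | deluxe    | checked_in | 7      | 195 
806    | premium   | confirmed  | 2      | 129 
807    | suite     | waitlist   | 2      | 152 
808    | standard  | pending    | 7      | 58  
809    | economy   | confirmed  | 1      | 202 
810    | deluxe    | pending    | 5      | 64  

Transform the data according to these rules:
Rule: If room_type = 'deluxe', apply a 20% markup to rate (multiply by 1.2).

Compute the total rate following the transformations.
1489.0

Step 1: Records with room_type = 'deluxe' have total rate = 465
Step 2: Apply multiplier: 465 × 1.2 = 558.0
Step 3: Other records total: 931
Step 4: Final sum = 558.0 + 931 = 1489.0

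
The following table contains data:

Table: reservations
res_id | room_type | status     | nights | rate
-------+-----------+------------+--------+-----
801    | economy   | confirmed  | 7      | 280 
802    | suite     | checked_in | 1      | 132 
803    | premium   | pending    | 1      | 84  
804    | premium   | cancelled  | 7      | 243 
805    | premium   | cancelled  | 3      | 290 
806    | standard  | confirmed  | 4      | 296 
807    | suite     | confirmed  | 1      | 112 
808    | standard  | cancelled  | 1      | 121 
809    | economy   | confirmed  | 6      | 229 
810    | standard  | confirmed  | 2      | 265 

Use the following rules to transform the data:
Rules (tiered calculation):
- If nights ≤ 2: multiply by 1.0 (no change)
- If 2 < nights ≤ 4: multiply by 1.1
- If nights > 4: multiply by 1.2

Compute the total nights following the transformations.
37.7

Step 1: Tier 1 (nights ≤ 2): 5 records, sum = 6 × 1.0 = 6.0
Step 2: Tier 2 (2 < nights ≤ 4): 2 records, sum = 7 × 1.1 = 7.7
Step 3: Tier 3 (nights > 4): 3 records, sum = 20 × 1.2 = 24.0
Step 4: Final sum = 6.0 + 7.7 + 24.0 = 37.7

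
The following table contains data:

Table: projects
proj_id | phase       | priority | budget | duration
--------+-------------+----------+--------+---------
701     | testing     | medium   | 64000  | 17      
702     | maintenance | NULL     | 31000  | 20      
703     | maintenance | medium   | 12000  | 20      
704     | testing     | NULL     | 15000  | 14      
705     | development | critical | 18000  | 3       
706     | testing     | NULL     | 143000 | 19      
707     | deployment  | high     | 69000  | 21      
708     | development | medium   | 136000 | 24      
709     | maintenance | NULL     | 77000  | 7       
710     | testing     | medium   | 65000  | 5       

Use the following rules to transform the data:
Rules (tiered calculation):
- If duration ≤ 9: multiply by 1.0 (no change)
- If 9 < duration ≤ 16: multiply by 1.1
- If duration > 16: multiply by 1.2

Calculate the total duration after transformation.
175.6

Step 1: Tier 1 (duration ≤ 9): 3 records, sum = 15 × 1.0 = 15.0
Step 2: Tier 2 (9 < duration ≤ 16): 1 records, sum = 14 × 1.1 = 15.4
Step 3: Tier 3 (duration > 16): 6 records, sum = 121 × 1.2 = 145.2
Step 4: Final sum = 15.0 + 15.4 + 145.2 = 175.6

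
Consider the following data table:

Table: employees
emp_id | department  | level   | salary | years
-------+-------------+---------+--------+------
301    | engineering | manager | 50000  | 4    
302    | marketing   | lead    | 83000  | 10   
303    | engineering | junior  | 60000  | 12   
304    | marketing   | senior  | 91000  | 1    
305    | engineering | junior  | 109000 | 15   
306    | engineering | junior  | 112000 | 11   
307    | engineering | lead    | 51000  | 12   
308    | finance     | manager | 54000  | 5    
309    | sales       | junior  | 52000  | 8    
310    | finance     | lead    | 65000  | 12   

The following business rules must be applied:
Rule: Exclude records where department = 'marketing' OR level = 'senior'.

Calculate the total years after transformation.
79

Step 1: Find records where department = 'marketing' OR level = 'senior'
Step 2: 2 records match, summing to 11
Step 3: Original sum: 90
Step 4: Remaining sum = 90 - 11 = 79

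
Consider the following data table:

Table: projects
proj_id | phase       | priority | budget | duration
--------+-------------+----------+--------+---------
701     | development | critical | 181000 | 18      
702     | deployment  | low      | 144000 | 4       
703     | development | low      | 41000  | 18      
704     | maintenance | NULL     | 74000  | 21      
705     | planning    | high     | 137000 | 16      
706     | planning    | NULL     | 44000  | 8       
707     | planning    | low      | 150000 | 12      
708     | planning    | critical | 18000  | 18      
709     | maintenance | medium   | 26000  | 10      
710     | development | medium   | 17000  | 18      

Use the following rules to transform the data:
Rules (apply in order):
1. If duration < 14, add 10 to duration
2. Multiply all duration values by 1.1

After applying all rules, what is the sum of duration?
201.3

Step 1: Apply Rule 1 - Add 10 to records with duration < 14
  - 4 records affected: 34 + (4 × 10) = 74
  - Unaffected records: 109
  - Sum after Rule 1: 183
Step 2: Apply Rule 2 - Multiply all by 1.1
  - 183 × 1.1 = 201.3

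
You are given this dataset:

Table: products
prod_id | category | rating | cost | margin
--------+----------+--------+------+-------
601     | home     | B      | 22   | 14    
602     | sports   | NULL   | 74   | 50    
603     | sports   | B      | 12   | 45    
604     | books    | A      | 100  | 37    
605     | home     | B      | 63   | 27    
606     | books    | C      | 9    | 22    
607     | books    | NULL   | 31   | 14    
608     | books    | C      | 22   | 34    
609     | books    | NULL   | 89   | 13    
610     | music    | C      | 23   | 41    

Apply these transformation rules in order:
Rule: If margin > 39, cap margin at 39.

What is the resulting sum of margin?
278

Step 1: 3 records have margin > 39
Step 2: These records originally summed to 136
Step 3: After capping: 3 × 39 = 117
Step 4: Unaffected records sum: 161
Step 5: Final sum = 117 + 161 = 278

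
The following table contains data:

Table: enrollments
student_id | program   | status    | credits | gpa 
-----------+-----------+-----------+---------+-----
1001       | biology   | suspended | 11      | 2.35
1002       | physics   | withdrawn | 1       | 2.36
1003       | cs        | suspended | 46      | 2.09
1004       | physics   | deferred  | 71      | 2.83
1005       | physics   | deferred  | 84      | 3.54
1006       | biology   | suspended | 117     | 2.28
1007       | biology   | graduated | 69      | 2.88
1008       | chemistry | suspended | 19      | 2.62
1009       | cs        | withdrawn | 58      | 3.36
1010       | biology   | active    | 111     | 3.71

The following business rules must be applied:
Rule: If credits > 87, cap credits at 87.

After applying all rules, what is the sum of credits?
533

Step 1: 2 records have credits > 87
Step 2: These records originally summed to 228
Step 3: After capping: 2 × 87 = 174
Step 4: Unaffected records sum: 359
Step 5: Final sum = 174 + 359 = 533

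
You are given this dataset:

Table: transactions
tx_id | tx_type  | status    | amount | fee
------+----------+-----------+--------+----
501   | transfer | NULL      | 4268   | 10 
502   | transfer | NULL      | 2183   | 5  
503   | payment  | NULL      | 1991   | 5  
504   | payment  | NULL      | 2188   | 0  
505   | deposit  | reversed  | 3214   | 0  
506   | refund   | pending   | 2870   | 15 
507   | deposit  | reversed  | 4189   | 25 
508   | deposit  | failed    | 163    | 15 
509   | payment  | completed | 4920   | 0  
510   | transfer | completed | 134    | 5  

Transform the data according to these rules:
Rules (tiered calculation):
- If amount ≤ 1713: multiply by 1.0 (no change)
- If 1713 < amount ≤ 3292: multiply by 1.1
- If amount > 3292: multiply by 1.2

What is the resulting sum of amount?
30040.0

Step 1: Tier 1 (amount ≤ 1713): 2 records, sum = 297 × 1.0 = 297.0
Step 2: Tier 2 (1713 < amount ≤ 3292): 5 records, sum = 12446 × 1.1 = 13690.6
Step 3: Tier 3 (amount > 3292): 3 records, sum = 13377 × 1.2 = 16052.4
Step 4: Final sum = 297.0 + 13690.6 + 16052.4 = 30040.0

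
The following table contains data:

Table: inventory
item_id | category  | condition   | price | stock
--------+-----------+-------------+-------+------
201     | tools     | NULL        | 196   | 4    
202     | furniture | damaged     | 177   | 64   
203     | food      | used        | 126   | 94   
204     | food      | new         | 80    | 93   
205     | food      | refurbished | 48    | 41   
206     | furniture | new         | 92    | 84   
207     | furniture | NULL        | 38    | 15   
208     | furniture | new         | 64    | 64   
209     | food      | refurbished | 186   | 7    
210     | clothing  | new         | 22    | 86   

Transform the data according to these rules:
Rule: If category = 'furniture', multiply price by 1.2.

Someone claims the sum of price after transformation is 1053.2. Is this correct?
No, the correct result is 1103.2.

Step 1: Calculate the correct sum after transformation
Step 2: Apply multiplier 1.2 to records where category = 'furniture'
Step 3: Correct result = 1103.2
Step 4: Claimed result = 1053.2
Step 5: 1103.2 ≠ 1053.2
Conclusion: The claimed result is incorrect. The correct answer is 1103.2.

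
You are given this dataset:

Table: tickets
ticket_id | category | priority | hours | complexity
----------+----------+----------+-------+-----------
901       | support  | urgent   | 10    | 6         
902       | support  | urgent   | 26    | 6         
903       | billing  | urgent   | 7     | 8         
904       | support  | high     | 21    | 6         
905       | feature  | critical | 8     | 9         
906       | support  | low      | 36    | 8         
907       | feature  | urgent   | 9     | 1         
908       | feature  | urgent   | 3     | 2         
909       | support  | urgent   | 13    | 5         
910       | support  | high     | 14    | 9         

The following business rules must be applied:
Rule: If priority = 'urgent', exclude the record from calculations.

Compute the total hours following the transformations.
79

Step 1: Identify records where priority = 'urgent'
Step 2: The excluded records sum to 68
Step 3: Original total hours = 147
Step 4: Remaining total = 147 - 68 = 79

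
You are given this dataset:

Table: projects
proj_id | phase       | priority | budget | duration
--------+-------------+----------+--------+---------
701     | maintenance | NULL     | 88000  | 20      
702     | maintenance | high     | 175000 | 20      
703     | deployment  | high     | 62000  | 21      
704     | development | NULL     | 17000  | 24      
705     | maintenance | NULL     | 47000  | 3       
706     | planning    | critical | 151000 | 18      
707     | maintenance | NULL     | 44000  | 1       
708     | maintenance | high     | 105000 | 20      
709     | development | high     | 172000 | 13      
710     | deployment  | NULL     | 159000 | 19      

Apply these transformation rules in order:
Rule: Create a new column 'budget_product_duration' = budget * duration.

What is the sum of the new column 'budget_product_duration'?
17230000

Step 1: For each record, compute budget * duration
Example calculations:
  88000 * 20 = 1760000
  175000 * 20 = 3500000
  62000 * 21 = 1302000
  ...
Step 2: Sum all derived values
Step 3: Total = 17230000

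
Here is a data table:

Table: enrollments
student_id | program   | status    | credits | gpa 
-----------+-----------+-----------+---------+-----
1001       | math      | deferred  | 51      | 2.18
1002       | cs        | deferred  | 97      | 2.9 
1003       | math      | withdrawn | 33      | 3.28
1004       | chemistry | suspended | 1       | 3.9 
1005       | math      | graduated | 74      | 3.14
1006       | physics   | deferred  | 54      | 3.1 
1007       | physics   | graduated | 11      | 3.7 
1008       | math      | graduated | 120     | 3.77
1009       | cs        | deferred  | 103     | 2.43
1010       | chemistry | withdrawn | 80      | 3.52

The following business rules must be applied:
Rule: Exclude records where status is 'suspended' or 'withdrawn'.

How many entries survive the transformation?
7

Step 1: Count records to exclude
  - 1 (suspended) + 2 (withdrawn) = 3 records
Step 2: Total records: 10
Step 3: Remaining = 10 - 3 = 7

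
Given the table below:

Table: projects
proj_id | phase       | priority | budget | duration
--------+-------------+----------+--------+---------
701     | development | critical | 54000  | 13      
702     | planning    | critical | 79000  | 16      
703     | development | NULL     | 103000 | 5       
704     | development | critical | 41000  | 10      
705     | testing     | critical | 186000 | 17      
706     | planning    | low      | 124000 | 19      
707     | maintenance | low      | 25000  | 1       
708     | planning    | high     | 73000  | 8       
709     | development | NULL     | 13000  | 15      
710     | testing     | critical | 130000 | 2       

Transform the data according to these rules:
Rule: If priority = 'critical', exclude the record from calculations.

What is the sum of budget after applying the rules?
338000

Step 1: Identify records where priority = 'critical'
Step 2: The excluded records sum to 490000
Step 3: Original total budget = 828000
Step 4: Remaining total = 828000 - 490000 = 338000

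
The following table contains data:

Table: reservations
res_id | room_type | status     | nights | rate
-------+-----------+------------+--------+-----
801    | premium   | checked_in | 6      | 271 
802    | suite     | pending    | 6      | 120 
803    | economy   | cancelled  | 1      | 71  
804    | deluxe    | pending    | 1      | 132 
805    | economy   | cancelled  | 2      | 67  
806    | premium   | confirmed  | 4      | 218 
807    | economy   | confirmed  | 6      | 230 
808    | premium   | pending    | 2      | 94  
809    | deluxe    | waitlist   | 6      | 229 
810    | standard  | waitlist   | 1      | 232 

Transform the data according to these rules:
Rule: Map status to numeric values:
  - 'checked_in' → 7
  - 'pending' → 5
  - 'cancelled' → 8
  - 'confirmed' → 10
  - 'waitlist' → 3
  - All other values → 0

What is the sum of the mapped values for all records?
64

Step 1: Apply mapping to each record
Step 2: Count by status:
  'checked_in': 1 records × 7 = 7
  'pending': 3 records × 5 = 15
  'cancelled': 2 records × 8 = 16
  'confirmed': 2 records × 10 = 20
  'waitlist': 2 records × 3 = 6
Step 3: Sum all mapped values = 64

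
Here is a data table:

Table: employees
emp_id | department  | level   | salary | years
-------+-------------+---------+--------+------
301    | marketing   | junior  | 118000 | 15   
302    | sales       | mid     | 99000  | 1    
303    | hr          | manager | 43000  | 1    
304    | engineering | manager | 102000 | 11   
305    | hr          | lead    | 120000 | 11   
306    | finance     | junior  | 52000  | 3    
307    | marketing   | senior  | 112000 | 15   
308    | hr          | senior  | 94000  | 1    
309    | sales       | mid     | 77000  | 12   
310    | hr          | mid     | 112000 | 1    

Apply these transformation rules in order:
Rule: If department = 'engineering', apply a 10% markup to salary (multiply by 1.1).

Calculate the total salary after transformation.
939200.0

Step 1: Records with department = 'engineering' have total salary = 102000
Step 2: Apply multiplier: 102000 × 1.1 = 112200.0
Step 3: Other records total: 827000
Step 4: Final sum = 112200.0 + 827000 = 939200.0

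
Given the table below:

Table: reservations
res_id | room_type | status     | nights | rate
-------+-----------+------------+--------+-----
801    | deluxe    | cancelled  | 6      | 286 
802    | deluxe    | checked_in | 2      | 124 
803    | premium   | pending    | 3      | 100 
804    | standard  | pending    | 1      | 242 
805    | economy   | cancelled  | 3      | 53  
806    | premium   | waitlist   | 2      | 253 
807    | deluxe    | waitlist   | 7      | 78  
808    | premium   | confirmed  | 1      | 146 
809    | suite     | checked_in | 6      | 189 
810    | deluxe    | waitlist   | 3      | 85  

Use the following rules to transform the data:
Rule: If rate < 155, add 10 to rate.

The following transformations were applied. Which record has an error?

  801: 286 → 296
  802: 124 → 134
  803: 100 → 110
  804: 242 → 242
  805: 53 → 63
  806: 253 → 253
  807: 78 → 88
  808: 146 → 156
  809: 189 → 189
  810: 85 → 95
Record 801 has an error. The correct transformed value should be 286, not 296.

Step 1: Check each record against the rule
Step 2: Record 801 has rate = 286
Step 3: Since 286 >= 155, the bonus should not have been applied
Step 4: Correct value = 286, but claimed value = 296
Conclusion: Record 801 has the error.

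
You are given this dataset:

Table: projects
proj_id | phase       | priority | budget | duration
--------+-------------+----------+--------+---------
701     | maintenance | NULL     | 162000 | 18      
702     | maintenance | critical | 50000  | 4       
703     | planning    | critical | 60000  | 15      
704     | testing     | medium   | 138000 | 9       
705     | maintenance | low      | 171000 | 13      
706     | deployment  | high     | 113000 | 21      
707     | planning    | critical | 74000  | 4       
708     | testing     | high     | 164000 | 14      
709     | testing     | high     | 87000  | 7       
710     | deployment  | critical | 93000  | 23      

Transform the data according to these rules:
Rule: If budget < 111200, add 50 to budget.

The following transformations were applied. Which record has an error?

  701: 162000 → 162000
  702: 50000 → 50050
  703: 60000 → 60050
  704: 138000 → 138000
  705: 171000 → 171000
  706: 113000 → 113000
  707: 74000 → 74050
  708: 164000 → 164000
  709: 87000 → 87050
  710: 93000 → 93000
Record 710 has an error. The correct transformed value should be 93050, not 93000.

Step 1: Check each record against the rule
Step 2: Record 710 has budget = 93000
Step 3: Since 93000 < 111200, the bonus should have been applied
Step 4: Correct value = 93050, but claimed value = 93000
Conclusion: Record 710 has the error.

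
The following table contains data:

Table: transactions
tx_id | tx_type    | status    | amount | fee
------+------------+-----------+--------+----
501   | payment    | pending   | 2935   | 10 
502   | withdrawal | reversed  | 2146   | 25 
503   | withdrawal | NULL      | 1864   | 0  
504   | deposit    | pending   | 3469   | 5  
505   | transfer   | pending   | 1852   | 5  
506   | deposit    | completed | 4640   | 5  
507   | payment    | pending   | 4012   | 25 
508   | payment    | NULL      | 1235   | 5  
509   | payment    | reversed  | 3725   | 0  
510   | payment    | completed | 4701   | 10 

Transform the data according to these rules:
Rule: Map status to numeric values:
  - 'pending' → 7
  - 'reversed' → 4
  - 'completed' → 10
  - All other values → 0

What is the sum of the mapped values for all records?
56

Step 1: Apply mapping to each record
Step 2: Count by status:
  'pending': 4 records × 7 = 28
  'reversed': 2 records × 4 = 8
  'completed': 2 records × 10 = 20
Step 3: Sum all mapped values = 56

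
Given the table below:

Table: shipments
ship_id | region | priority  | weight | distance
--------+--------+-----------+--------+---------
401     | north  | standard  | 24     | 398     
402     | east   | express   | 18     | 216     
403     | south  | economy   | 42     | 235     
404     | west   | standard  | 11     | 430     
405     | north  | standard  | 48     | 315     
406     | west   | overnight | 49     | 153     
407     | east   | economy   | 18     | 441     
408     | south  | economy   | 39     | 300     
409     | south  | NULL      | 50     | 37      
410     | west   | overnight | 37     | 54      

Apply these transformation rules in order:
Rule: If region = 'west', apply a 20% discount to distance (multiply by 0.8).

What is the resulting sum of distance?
2451.6

Step 1: Records with region = 'west' have total distance = 637
Step 2: Apply multiplier: 637 × 0.8 = 509.6
Step 3: Other records total: 1942
Step 4: Final sum = 509.6 + 1942 = 2451.6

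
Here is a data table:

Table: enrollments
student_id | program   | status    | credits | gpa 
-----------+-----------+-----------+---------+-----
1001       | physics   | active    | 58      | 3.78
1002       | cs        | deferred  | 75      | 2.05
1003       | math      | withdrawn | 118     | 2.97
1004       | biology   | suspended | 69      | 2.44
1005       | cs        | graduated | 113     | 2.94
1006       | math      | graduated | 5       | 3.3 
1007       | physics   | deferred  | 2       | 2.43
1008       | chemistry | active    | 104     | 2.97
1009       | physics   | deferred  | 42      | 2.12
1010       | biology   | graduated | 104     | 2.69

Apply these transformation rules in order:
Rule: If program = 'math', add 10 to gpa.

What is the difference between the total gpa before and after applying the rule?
20.0

Step 1: Original sum of gpa = 27.69
Step 2: 2 records have program = 'math'
Step 3: Each affected record changes by 10
Step 4: Total change = 2 × 10 = 20
Step 5: New sum = 27.69 + 20 = 47.69
Step 6: Difference = |47.69 - 27.69| = 20.0
        (Sum increased by 20.0)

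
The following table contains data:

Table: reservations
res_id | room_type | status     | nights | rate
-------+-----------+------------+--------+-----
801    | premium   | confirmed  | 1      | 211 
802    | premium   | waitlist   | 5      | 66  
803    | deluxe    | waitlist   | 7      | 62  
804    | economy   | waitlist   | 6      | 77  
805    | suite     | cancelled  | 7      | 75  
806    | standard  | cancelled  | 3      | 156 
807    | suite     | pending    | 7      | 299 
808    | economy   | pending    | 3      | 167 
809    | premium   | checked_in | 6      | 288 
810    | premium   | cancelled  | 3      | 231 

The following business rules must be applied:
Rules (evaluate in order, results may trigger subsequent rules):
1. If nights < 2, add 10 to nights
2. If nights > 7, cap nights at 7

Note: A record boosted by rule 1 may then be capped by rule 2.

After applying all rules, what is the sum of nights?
54

Step 1: Apply rule 1 to records with nights < 2
  - 1 records get bonus of 10
  - Of these, 1 records then exceed 7 and get capped
Step 2: Apply rule 2 to records with nights > 7
  - 0 records (original) are capped
Step 3: Calculate final sum = 54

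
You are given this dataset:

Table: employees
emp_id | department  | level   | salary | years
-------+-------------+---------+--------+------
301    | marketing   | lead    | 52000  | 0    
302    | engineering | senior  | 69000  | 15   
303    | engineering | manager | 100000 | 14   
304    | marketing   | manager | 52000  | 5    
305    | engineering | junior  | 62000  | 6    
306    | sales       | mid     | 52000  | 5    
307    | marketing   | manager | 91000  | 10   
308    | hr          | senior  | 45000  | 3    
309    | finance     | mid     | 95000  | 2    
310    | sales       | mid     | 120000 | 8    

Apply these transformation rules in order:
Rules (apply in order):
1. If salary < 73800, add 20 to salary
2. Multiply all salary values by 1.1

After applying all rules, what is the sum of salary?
811932.0

Step 1: Apply Rule 1 - Add 20 to records with salary < 73800
  - 6 records affected: 332000 + (6 × 20) = 332120
  - Unaffected records: 406000
  - Sum after Rule 1: 738120
Step 2: Apply Rule 2 - Multiply all by 1.1
  - 738120 × 1.1 = 811932.0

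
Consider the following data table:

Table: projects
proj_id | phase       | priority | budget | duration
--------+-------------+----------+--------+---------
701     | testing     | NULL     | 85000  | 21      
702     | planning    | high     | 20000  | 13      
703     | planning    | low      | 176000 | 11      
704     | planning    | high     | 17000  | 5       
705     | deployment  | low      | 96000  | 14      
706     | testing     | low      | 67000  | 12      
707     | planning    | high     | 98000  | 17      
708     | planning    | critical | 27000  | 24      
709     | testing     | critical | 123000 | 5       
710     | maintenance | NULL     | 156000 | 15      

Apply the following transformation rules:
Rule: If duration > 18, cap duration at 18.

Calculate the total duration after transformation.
128

Step 1: 2 records have duration > 18
Step 2: These records originally summed to 45
Step 3: After capping: 2 × 18 = 36
Step 4: Unaffected records sum: 92
Step 5: Final sum = 36 + 92 = 128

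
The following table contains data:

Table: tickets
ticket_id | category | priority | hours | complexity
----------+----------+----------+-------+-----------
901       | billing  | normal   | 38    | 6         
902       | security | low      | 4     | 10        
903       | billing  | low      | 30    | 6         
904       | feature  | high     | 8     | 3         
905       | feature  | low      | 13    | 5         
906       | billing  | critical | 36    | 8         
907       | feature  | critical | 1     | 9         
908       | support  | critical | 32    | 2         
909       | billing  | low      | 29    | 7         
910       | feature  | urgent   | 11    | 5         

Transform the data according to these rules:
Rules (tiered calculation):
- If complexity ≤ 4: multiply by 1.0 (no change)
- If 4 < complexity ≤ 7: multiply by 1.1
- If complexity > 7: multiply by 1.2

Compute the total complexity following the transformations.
69.3

Step 1: Tier 1 (complexity ≤ 4): 2 records, sum = 5 × 1.0 = 5.0
Step 2: Tier 2 (4 < complexity ≤ 7): 5 records, sum = 29 × 1.1 = 31.9
Step 3: Tier 3 (complexity > 7): 3 records, sum = 27 × 1.2 = 32.4
Step 4: Final sum = 5.0 + 31.9 + 32.4 = 69.3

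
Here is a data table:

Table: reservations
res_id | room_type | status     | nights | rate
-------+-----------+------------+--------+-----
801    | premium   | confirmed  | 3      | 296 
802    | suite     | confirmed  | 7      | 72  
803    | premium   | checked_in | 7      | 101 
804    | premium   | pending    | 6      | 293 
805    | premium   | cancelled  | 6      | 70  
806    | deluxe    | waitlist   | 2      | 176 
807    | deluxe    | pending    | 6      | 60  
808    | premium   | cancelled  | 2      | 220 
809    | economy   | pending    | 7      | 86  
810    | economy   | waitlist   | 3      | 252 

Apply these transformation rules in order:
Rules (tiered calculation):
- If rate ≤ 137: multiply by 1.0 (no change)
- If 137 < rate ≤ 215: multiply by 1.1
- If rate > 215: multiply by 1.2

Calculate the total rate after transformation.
1855.8

Step 1: Tier 1 (rate ≤ 137): 5 records, sum = 389 × 1.0 = 389.0
Step 2: Tier 2 (137 < rate ≤ 215): 1 records, sum = 176 × 1.1 = 193.6
Step 3: Tier 3 (rate > 215): 4 records, sum = 1061 × 1.2 = 1273.2
Step 4: Final sum = 389.0 + 193.6 + 1273.2 = 1855.8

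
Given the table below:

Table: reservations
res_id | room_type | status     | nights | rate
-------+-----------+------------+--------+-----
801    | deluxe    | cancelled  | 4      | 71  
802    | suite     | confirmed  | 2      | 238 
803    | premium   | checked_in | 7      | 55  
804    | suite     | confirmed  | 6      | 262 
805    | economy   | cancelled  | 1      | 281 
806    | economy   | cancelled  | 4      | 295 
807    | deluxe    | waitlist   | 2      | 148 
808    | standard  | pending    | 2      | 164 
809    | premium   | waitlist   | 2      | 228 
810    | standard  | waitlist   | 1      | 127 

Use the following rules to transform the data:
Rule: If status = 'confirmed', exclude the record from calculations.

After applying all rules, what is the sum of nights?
23

Step 1: Identify records where status = 'confirmed'
Step 2: The excluded records sum to 8
Step 3: Original total nights = 31
Step 4: Remaining total = 31 - 8 = 23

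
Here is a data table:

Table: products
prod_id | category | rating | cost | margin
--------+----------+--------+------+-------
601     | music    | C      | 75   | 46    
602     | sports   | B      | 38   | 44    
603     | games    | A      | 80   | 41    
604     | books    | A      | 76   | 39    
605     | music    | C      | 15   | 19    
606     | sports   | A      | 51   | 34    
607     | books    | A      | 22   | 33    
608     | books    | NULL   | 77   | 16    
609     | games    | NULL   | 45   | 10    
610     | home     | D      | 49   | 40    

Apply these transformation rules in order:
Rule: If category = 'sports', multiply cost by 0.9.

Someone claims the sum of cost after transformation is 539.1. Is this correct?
No, the correct result is 519.1.

Step 1: Calculate the correct sum after transformation
Step 2: Apply multiplier 0.9 to records where category = 'sports'
Step 3: Correct result = 519.1
Step 4: Claimed result = 539.1
Step 5: 519.1 ≠ 539.1
Conclusion: The claimed result is incorrect. The correct answer is 519.1.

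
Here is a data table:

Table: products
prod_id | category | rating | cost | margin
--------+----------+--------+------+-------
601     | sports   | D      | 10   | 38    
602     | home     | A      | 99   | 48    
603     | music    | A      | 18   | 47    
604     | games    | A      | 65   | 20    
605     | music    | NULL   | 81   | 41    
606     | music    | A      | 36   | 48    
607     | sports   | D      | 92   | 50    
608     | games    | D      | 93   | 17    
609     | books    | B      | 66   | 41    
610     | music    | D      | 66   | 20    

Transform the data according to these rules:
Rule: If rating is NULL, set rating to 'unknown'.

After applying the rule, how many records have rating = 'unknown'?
1

Step 1: Count records where rating IS NULL
Step 2: Found 1 records with NULL rating
Step 3: These records will have rating set to 'unknown'
Step 4: Records already having rating = 'unknown': 0
Step 5: Answer: 1 + 0 = 1 records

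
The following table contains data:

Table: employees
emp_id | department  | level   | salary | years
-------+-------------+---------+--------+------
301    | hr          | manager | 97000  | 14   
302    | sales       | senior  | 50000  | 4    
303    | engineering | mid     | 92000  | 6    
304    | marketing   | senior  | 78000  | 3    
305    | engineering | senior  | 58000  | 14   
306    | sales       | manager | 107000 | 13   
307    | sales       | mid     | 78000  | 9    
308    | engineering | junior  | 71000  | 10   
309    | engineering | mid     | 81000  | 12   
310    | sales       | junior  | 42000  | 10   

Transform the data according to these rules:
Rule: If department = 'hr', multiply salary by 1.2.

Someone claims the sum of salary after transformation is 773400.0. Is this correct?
Yes, the result is correct.

Step 1: Calculate the correct sum after transformation
Step 2: Apply multiplier 1.2 to records where department = 'hr'
Step 3: Correct result = 773400.0
Step 4: Claimed result = 773400.0
Step 5: 773400.0 = 773400.0 ✓
Conclusion: The claimed result is correct.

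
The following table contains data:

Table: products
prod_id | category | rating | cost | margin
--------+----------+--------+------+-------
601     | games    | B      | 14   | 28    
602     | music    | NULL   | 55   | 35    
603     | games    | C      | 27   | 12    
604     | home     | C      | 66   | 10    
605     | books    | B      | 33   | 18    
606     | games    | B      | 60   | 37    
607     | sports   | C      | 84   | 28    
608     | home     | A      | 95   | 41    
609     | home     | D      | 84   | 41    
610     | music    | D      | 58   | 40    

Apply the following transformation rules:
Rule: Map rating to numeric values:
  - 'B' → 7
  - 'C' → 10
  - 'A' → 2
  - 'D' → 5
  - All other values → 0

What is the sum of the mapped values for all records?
63

Step 1: Apply mapping to each record
Step 2: Count by status:
  'B': 3 records × 7 = 21
  'C': 3 records × 10 = 30
  'A': 1 records × 2 = 2
  'D': 2 records × 5 = 10
Step 3: Sum all mapped values = 63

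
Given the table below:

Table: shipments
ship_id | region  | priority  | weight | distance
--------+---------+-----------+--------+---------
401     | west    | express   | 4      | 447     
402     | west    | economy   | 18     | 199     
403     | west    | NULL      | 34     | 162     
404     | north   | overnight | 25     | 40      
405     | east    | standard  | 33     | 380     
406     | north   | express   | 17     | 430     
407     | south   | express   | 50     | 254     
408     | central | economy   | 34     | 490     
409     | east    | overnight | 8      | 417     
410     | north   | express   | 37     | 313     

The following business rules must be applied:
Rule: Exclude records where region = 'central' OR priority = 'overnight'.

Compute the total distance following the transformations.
2185

Step 1: Find records where region = 'central' OR priority = 'overnight'
Step 2: 3 records match, summing to 947
Step 3: Original sum: 3132
Step 4: Remaining sum = 3132 - 947 = 2185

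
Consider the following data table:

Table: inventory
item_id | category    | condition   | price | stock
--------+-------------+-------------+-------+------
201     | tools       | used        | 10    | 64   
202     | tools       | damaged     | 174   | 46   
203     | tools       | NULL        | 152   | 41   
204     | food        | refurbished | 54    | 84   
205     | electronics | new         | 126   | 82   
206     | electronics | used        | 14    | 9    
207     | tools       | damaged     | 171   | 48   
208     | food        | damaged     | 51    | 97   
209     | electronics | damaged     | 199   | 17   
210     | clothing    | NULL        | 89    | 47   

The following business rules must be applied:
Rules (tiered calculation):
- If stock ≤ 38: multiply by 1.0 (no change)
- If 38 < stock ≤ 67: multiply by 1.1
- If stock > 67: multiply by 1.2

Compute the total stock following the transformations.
612.2

Step 1: Tier 1 (stock ≤ 38): 2 records, sum = 26 × 1.0 = 26.0
Step 2: Tier 2 (38 < stock ≤ 67): 5 records, sum = 246 × 1.1 = 270.6
Step 3: Tier 3 (stock > 67): 3 records, sum = 263 × 1.2 = 315.6
Step 4: Final sum = 26.0 + 270.6 + 315.6 = 612.2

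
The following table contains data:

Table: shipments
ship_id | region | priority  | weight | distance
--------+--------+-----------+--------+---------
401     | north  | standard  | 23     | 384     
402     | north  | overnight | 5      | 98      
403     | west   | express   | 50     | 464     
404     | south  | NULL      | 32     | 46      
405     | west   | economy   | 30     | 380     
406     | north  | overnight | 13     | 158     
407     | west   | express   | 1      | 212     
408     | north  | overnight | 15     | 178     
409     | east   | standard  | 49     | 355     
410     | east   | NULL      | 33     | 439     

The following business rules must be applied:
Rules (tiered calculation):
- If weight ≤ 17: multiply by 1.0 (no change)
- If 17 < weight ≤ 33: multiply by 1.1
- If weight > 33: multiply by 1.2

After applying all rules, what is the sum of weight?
282.6

Step 1: Tier 1 (weight ≤ 17): 4 records, sum = 34 × 1.0 = 34.0
Step 2: Tier 2 (17 < weight ≤ 33): 4 records, sum = 118 × 1.1 = 129.8
Step 3: Tier 3 (weight > 33): 2 records, sum = 99 × 1.2 = 118.8
Step 4: Final sum = 34.0 + 129.8 + 118.8 = 282.6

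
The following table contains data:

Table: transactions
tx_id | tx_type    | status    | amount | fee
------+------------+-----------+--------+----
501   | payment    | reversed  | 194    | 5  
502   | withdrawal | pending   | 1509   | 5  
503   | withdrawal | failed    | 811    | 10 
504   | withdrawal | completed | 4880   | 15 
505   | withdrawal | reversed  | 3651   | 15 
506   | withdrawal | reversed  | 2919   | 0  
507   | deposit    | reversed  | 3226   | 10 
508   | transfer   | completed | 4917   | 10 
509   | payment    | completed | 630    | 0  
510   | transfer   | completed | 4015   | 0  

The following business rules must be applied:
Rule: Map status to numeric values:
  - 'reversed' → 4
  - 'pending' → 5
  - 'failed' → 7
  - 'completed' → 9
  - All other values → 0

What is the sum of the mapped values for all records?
64

Step 1: Apply mapping to each record
Step 2: Count by status:
  'reversed': 4 records × 4 = 16
  'pending': 1 records × 5 = 5
  'failed': 1 records × 7 = 7
  'completed': 4 records × 9 = 36
Step 3: Sum all mapped values = 64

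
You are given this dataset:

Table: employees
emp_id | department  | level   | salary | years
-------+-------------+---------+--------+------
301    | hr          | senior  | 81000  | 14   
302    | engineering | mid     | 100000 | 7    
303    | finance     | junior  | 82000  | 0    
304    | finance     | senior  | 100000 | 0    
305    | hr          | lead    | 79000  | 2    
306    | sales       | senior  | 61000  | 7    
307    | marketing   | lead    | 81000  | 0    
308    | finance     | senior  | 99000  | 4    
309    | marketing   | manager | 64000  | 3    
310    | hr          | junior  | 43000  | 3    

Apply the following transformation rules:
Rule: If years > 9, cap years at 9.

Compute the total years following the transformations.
35

Step 1: 1 records have years > 9
Step 2: These records originally summed to 14
Step 3: After capping: 1 × 9 = 9
Step 4: Unaffected records sum: 26
Step 5: Final sum = 9 + 26 = 35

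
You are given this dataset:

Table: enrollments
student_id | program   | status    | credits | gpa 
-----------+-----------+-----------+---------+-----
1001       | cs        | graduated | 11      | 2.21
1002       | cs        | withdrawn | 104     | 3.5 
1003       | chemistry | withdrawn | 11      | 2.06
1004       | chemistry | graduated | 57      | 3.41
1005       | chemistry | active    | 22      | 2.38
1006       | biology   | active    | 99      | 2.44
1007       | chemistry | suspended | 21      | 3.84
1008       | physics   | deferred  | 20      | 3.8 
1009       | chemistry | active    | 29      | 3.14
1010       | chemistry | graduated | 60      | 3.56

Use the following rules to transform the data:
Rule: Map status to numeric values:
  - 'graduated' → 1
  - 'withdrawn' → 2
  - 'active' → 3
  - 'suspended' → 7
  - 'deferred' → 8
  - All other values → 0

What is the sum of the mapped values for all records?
31

Step 1: Apply mapping to each record
Step 2: Count by status:
  'graduated': 3 records × 1 = 3
  'withdrawn': 2 records × 2 = 4
  'active': 3 records × 3 = 9
  'suspended': 1 records × 7 = 7
  'deferred': 1 records × 8 = 8
Step 3: Sum all mapped values = 31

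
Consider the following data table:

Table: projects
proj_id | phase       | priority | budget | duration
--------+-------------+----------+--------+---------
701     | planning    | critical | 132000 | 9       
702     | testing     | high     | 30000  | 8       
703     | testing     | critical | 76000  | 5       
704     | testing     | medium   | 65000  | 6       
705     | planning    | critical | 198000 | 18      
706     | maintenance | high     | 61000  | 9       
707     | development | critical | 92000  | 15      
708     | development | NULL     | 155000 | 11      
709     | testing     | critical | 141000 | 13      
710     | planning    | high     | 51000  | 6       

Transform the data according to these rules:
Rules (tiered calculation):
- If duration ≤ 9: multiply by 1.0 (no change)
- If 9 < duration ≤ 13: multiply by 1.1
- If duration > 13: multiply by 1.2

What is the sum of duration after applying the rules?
109.0

Step 1: Tier 1 (duration ≤ 9): 6 records, sum = 43 × 1.0 = 43.0
Step 2: Tier 2 (9 < duration ≤ 13): 2 records, sum = 24 × 1.1 = 26.4
Step 3: Tier 3 (duration > 13): 2 records, sum = 33 × 1.2 = 39.6
Step 4: Final sum = 43.0 + 26.4 + 39.6 = 109.0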